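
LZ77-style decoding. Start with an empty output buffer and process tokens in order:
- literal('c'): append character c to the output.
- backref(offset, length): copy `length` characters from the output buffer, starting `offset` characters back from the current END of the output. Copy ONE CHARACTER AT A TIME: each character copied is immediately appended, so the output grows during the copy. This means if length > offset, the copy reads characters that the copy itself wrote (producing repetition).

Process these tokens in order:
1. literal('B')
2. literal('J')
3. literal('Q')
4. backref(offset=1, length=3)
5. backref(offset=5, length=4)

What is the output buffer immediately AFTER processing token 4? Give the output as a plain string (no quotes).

Token 1: literal('B'). Output: "B"
Token 2: literal('J'). Output: "BJ"
Token 3: literal('Q'). Output: "BJQ"
Token 4: backref(off=1, len=3) (overlapping!). Copied 'QQQ' from pos 2. Output: "BJQQQQ"

Answer: BJQQQQ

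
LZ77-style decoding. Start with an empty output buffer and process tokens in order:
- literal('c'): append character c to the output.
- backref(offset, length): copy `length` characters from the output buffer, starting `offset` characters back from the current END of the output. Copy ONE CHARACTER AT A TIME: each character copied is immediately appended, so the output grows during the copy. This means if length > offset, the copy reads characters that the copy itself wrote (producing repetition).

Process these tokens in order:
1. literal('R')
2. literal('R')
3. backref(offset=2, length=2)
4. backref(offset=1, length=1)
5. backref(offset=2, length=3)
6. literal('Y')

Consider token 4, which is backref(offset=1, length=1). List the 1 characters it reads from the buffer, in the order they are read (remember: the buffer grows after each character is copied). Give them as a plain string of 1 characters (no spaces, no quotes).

Answer: R

Derivation:
Token 1: literal('R'). Output: "R"
Token 2: literal('R'). Output: "RR"
Token 3: backref(off=2, len=2). Copied 'RR' from pos 0. Output: "RRRR"
Token 4: backref(off=1, len=1). Buffer before: "RRRR" (len 4)
  byte 1: read out[3]='R', append. Buffer now: "RRRRR"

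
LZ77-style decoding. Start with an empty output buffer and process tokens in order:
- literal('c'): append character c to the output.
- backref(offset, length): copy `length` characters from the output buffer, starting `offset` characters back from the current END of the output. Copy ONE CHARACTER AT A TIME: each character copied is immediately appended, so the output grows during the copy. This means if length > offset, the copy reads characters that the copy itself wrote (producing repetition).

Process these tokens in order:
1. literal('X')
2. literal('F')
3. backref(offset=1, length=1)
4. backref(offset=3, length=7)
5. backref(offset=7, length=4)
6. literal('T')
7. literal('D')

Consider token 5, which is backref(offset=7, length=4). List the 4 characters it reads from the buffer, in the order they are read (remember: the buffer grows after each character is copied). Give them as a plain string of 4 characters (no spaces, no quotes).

Answer: XFFX

Derivation:
Token 1: literal('X'). Output: "X"
Token 2: literal('F'). Output: "XF"
Token 3: backref(off=1, len=1). Copied 'F' from pos 1. Output: "XFF"
Token 4: backref(off=3, len=7) (overlapping!). Copied 'XFFXFFX' from pos 0. Output: "XFFXFFXFFX"
Token 5: backref(off=7, len=4). Buffer before: "XFFXFFXFFX" (len 10)
  byte 1: read out[3]='X', append. Buffer now: "XFFXFFXFFXX"
  byte 2: read out[4]='F', append. Buffer now: "XFFXFFXFFXXF"
  byte 3: read out[5]='F', append. Buffer now: "XFFXFFXFFXXFF"
  byte 4: read out[6]='X', append. Buffer now: "XFFXFFXFFXXFFX"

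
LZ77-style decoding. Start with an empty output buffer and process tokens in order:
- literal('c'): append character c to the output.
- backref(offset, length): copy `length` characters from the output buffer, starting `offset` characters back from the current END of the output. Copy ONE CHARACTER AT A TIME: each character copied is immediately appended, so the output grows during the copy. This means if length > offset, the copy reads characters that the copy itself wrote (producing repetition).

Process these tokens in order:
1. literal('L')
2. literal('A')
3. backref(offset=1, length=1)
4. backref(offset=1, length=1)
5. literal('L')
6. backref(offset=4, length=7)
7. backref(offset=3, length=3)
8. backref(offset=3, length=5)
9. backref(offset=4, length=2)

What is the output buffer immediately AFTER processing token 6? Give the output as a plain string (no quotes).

Answer: LAAALAAALAAA

Derivation:
Token 1: literal('L'). Output: "L"
Token 2: literal('A'). Output: "LA"
Token 3: backref(off=1, len=1). Copied 'A' from pos 1. Output: "LAA"
Token 4: backref(off=1, len=1). Copied 'A' from pos 2. Output: "LAAA"
Token 5: literal('L'). Output: "LAAAL"
Token 6: backref(off=4, len=7) (overlapping!). Copied 'AAALAAA' from pos 1. Output: "LAAALAAALAAA"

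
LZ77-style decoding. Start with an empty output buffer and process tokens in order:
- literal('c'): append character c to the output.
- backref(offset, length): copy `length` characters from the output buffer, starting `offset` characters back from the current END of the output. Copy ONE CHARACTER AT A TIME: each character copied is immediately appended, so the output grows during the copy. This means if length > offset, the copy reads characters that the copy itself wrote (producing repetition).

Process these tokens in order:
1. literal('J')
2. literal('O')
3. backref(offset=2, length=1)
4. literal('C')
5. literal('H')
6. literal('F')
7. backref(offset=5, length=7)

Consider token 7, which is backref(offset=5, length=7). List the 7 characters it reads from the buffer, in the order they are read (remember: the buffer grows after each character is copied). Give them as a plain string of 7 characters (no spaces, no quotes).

Answer: OJCHFOJ

Derivation:
Token 1: literal('J'). Output: "J"
Token 2: literal('O'). Output: "JO"
Token 3: backref(off=2, len=1). Copied 'J' from pos 0. Output: "JOJ"
Token 4: literal('C'). Output: "JOJC"
Token 5: literal('H'). Output: "JOJCH"
Token 6: literal('F'). Output: "JOJCHF"
Token 7: backref(off=5, len=7). Buffer before: "JOJCHF" (len 6)
  byte 1: read out[1]='O', append. Buffer now: "JOJCHFO"
  byte 2: read out[2]='J', append. Buffer now: "JOJCHFOJ"
  byte 3: read out[3]='C', append. Buffer now: "JOJCHFOJC"
  byte 4: read out[4]='H', append. Buffer now: "JOJCHFOJCH"
  byte 5: read out[5]='F', append. Buffer now: "JOJCHFOJCHF"
  byte 6: read out[6]='O', append. Buffer now: "JOJCHFOJCHFO"
  byte 7: read out[7]='J', append. Buffer now: "JOJCHFOJCHFOJ"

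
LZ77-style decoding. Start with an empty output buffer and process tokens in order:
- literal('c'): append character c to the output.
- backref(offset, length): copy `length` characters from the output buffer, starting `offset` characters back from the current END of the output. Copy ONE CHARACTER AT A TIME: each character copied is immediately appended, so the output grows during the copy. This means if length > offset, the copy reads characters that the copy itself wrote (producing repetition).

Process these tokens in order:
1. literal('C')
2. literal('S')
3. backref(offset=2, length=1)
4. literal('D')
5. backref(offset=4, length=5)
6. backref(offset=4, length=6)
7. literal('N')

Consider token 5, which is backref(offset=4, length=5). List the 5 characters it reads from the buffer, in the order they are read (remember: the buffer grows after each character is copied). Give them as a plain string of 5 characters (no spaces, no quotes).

Answer: CSCDC

Derivation:
Token 1: literal('C'). Output: "C"
Token 2: literal('S'). Output: "CS"
Token 3: backref(off=2, len=1). Copied 'C' from pos 0. Output: "CSC"
Token 4: literal('D'). Output: "CSCD"
Token 5: backref(off=4, len=5). Buffer before: "CSCD" (len 4)
  byte 1: read out[0]='C', append. Buffer now: "CSCDC"
  byte 2: read out[1]='S', append. Buffer now: "CSCDCS"
  byte 3: read out[2]='C', append. Buffer now: "CSCDCSC"
  byte 4: read out[3]='D', append. Buffer now: "CSCDCSCD"
  byte 5: read out[4]='C', append. Buffer now: "CSCDCSCDC"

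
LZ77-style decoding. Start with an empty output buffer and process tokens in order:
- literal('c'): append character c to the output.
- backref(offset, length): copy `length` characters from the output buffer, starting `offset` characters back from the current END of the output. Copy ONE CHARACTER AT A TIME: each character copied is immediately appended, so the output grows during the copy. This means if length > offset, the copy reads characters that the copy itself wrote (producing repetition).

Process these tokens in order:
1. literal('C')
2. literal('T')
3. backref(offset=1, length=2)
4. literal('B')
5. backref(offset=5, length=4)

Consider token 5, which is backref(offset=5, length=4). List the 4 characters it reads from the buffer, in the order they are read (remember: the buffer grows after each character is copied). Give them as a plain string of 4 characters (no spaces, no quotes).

Token 1: literal('C'). Output: "C"
Token 2: literal('T'). Output: "CT"
Token 3: backref(off=1, len=2) (overlapping!). Copied 'TT' from pos 1. Output: "CTTT"
Token 4: literal('B'). Output: "CTTTB"
Token 5: backref(off=5, len=4). Buffer before: "CTTTB" (len 5)
  byte 1: read out[0]='C', append. Buffer now: "CTTTBC"
  byte 2: read out[1]='T', append. Buffer now: "CTTTBCT"
  byte 3: read out[2]='T', append. Buffer now: "CTTTBCTT"
  byte 4: read out[3]='T', append. Buffer now: "CTTTBCTTT"

Answer: CTTT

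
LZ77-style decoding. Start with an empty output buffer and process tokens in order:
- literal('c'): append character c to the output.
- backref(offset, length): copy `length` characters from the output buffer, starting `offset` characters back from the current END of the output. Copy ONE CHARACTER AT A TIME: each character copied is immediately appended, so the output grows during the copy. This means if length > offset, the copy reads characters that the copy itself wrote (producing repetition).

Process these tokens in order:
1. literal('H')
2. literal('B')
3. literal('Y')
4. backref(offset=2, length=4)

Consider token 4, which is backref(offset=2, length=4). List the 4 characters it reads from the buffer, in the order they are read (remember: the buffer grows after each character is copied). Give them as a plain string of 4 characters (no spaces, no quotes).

Token 1: literal('H'). Output: "H"
Token 2: literal('B'). Output: "HB"
Token 3: literal('Y'). Output: "HBY"
Token 4: backref(off=2, len=4). Buffer before: "HBY" (len 3)
  byte 1: read out[1]='B', append. Buffer now: "HBYB"
  byte 2: read out[2]='Y', append. Buffer now: "HBYBY"
  byte 3: read out[3]='B', append. Buffer now: "HBYBYB"
  byte 4: read out[4]='Y', append. Buffer now: "HBYBYBY"

Answer: BYBY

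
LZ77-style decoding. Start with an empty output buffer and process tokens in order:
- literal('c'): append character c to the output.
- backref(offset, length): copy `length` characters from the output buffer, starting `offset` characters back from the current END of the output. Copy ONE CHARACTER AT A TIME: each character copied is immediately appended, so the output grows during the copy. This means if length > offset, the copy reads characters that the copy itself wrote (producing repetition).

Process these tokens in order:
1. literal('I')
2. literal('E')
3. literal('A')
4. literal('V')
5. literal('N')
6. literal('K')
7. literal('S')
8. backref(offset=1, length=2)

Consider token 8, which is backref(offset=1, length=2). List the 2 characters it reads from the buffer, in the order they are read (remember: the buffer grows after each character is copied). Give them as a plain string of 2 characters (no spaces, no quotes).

Answer: SS

Derivation:
Token 1: literal('I'). Output: "I"
Token 2: literal('E'). Output: "IE"
Token 3: literal('A'). Output: "IEA"
Token 4: literal('V'). Output: "IEAV"
Token 5: literal('N'). Output: "IEAVN"
Token 6: literal('K'). Output: "IEAVNK"
Token 7: literal('S'). Output: "IEAVNKS"
Token 8: backref(off=1, len=2). Buffer before: "IEAVNKS" (len 7)
  byte 1: read out[6]='S', append. Buffer now: "IEAVNKSS"
  byte 2: read out[7]='S', append. Buffer now: "IEAVNKSSS"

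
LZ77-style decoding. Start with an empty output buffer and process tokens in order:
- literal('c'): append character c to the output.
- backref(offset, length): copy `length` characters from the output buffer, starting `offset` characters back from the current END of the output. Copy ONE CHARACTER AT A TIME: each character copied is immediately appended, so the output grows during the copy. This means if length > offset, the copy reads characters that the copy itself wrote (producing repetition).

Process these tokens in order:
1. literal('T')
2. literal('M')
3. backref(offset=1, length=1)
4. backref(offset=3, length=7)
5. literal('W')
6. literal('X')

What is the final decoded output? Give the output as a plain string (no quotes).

Answer: TMMTMMTMMTWX

Derivation:
Token 1: literal('T'). Output: "T"
Token 2: literal('M'). Output: "TM"
Token 3: backref(off=1, len=1). Copied 'M' from pos 1. Output: "TMM"
Token 4: backref(off=3, len=7) (overlapping!). Copied 'TMMTMMT' from pos 0. Output: "TMMTMMTMMT"
Token 5: literal('W'). Output: "TMMTMMTMMTW"
Token 6: literal('X'). Output: "TMMTMMTMMTWX"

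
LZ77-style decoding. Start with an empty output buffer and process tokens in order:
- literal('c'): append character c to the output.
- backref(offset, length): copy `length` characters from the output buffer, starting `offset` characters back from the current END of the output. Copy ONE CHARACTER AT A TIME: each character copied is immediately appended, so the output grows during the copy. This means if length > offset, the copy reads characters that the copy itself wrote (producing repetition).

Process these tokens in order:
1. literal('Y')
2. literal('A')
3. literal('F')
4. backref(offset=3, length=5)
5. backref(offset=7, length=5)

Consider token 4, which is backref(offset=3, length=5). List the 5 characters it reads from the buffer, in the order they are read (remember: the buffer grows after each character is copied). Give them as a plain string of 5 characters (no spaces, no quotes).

Token 1: literal('Y'). Output: "Y"
Token 2: literal('A'). Output: "YA"
Token 3: literal('F'). Output: "YAF"
Token 4: backref(off=3, len=5). Buffer before: "YAF" (len 3)
  byte 1: read out[0]='Y', append. Buffer now: "YAFY"
  byte 2: read out[1]='A', append. Buffer now: "YAFYA"
  byte 3: read out[2]='F', append. Buffer now: "YAFYAF"
  byte 4: read out[3]='Y', append. Buffer now: "YAFYAFY"
  byte 5: read out[4]='A', append. Buffer now: "YAFYAFYA"

Answer: YAFYA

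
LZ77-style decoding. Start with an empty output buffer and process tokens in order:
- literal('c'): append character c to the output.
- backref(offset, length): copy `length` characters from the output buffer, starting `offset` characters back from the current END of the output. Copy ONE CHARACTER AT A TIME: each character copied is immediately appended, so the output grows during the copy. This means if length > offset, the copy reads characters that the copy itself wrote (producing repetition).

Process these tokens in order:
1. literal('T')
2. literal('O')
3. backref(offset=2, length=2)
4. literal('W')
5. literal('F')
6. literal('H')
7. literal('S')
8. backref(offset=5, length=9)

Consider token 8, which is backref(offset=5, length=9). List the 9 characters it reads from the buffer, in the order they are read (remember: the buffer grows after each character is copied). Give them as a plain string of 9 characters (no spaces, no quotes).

Token 1: literal('T'). Output: "T"
Token 2: literal('O'). Output: "TO"
Token 3: backref(off=2, len=2). Copied 'TO' from pos 0. Output: "TOTO"
Token 4: literal('W'). Output: "TOTOW"
Token 5: literal('F'). Output: "TOTOWF"
Token 6: literal('H'). Output: "TOTOWFH"
Token 7: literal('S'). Output: "TOTOWFHS"
Token 8: backref(off=5, len=9). Buffer before: "TOTOWFHS" (len 8)
  byte 1: read out[3]='O', append. Buffer now: "TOTOWFHSO"
  byte 2: read out[4]='W', append. Buffer now: "TOTOWFHSOW"
  byte 3: read out[5]='F', append. Buffer now: "TOTOWFHSOWF"
  byte 4: read out[6]='H', append. Buffer now: "TOTOWFHSOWFH"
  byte 5: read out[7]='S', append. Buffer now: "TOTOWFHSOWFHS"
  byte 6: read out[8]='O', append. Buffer now: "TOTOWFHSOWFHSO"
  byte 7: read out[9]='W', append. Buffer now: "TOTOWFHSOWFHSOW"
  byte 8: read out[10]='F', append. Buffer now: "TOTOWFHSOWFHSOWF"
  byte 9: read out[11]='H', append. Buffer now: "TOTOWFHSOWFHSOWFH"

Answer: OWFHSOWFH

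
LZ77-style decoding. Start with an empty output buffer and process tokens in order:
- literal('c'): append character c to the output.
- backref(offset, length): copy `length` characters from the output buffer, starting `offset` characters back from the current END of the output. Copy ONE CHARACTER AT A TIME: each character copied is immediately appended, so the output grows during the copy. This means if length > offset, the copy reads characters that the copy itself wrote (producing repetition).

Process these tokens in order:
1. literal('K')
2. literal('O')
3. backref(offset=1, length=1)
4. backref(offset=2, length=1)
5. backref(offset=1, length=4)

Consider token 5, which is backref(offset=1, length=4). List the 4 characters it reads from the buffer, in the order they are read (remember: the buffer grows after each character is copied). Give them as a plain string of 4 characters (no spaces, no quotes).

Token 1: literal('K'). Output: "K"
Token 2: literal('O'). Output: "KO"
Token 3: backref(off=1, len=1). Copied 'O' from pos 1. Output: "KOO"
Token 4: backref(off=2, len=1). Copied 'O' from pos 1. Output: "KOOO"
Token 5: backref(off=1, len=4). Buffer before: "KOOO" (len 4)
  byte 1: read out[3]='O', append. Buffer now: "KOOOO"
  byte 2: read out[4]='O', append. Buffer now: "KOOOOO"
  byte 3: read out[5]='O', append. Buffer now: "KOOOOOO"
  byte 4: read out[6]='O', append. Buffer now: "KOOOOOOO"

Answer: OOOO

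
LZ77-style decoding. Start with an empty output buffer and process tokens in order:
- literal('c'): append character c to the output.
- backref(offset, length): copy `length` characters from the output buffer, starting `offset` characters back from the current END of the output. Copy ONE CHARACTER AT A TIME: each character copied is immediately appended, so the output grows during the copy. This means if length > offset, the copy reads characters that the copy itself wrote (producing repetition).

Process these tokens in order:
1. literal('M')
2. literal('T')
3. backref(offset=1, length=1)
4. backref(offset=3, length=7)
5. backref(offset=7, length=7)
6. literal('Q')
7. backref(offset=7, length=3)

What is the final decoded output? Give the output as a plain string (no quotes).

Answer: MTTMTTMTTMMTTMTTMQTTM

Derivation:
Token 1: literal('M'). Output: "M"
Token 2: literal('T'). Output: "MT"
Token 3: backref(off=1, len=1). Copied 'T' from pos 1. Output: "MTT"
Token 4: backref(off=3, len=7) (overlapping!). Copied 'MTTMTTM' from pos 0. Output: "MTTMTTMTTM"
Token 5: backref(off=7, len=7). Copied 'MTTMTTM' from pos 3. Output: "MTTMTTMTTMMTTMTTM"
Token 6: literal('Q'). Output: "MTTMTTMTTMMTTMTTMQ"
Token 7: backref(off=7, len=3). Copied 'TTM' from pos 11. Output: "MTTMTTMTTMMTTMTTMQTTM"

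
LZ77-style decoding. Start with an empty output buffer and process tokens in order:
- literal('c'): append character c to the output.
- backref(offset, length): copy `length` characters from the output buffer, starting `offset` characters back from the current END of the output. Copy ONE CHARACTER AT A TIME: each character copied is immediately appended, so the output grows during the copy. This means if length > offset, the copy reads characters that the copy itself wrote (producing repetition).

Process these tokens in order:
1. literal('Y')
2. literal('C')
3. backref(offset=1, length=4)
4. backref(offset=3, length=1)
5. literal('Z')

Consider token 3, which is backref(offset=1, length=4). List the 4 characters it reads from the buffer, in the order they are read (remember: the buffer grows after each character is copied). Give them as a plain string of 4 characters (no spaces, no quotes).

Token 1: literal('Y'). Output: "Y"
Token 2: literal('C'). Output: "YC"
Token 3: backref(off=1, len=4). Buffer before: "YC" (len 2)
  byte 1: read out[1]='C', append. Buffer now: "YCC"
  byte 2: read out[2]='C', append. Buffer now: "YCCC"
  byte 3: read out[3]='C', append. Buffer now: "YCCCC"
  byte 4: read out[4]='C', append. Buffer now: "YCCCCC"

Answer: CCCC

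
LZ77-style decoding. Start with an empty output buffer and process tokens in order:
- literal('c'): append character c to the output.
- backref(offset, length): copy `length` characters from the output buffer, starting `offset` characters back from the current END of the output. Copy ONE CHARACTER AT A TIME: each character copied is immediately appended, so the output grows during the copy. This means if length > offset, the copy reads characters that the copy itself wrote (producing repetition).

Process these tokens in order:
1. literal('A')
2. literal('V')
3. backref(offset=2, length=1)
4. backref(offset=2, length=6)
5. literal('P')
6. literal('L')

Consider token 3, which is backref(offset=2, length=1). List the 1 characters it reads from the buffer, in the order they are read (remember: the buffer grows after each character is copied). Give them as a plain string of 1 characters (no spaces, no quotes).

Answer: A

Derivation:
Token 1: literal('A'). Output: "A"
Token 2: literal('V'). Output: "AV"
Token 3: backref(off=2, len=1). Buffer before: "AV" (len 2)
  byte 1: read out[0]='A', append. Buffer now: "AVA"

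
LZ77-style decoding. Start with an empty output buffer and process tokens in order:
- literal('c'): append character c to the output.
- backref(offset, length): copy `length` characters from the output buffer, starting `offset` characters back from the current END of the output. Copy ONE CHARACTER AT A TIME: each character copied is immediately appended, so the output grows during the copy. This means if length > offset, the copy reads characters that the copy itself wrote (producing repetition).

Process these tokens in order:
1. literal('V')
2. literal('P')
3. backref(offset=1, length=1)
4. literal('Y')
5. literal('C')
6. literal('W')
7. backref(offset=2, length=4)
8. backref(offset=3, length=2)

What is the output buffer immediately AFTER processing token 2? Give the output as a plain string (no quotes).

Answer: VP

Derivation:
Token 1: literal('V'). Output: "V"
Token 2: literal('P'). Output: "VP"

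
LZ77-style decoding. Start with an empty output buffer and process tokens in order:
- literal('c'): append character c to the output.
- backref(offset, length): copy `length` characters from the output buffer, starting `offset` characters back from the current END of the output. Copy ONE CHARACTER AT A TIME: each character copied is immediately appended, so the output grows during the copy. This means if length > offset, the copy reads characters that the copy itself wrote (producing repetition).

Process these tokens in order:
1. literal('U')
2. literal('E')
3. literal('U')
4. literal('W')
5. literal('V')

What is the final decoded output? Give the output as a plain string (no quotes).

Answer: UEUWV

Derivation:
Token 1: literal('U'). Output: "U"
Token 2: literal('E'). Output: "UE"
Token 3: literal('U'). Output: "UEU"
Token 4: literal('W'). Output: "UEUW"
Token 5: literal('V'). Output: "UEUWV"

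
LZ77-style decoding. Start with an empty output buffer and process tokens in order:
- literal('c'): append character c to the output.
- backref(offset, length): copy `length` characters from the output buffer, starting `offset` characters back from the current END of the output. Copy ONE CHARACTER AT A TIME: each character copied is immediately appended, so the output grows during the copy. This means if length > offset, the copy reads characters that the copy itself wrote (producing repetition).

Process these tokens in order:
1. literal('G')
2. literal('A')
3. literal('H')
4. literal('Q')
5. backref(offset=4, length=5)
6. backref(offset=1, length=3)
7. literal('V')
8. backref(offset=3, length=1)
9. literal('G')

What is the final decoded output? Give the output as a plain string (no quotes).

Token 1: literal('G'). Output: "G"
Token 2: literal('A'). Output: "GA"
Token 3: literal('H'). Output: "GAH"
Token 4: literal('Q'). Output: "GAHQ"
Token 5: backref(off=4, len=5) (overlapping!). Copied 'GAHQG' from pos 0. Output: "GAHQGAHQG"
Token 6: backref(off=1, len=3) (overlapping!). Copied 'GGG' from pos 8. Output: "GAHQGAHQGGGG"
Token 7: literal('V'). Output: "GAHQGAHQGGGGV"
Token 8: backref(off=3, len=1). Copied 'G' from pos 10. Output: "GAHQGAHQGGGGVG"
Token 9: literal('G'). Output: "GAHQGAHQGGGGVGG"

Answer: GAHQGAHQGGGGVGG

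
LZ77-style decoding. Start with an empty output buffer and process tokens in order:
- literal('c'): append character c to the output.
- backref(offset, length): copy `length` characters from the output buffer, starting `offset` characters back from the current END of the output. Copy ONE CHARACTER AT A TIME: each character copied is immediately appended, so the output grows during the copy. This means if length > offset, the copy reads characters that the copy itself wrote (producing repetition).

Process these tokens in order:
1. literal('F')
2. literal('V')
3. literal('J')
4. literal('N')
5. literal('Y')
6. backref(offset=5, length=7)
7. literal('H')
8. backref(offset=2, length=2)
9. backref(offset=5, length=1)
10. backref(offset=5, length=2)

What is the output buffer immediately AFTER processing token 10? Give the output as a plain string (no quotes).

Token 1: literal('F'). Output: "F"
Token 2: literal('V'). Output: "FV"
Token 3: literal('J'). Output: "FVJ"
Token 4: literal('N'). Output: "FVJN"
Token 5: literal('Y'). Output: "FVJNY"
Token 6: backref(off=5, len=7) (overlapping!). Copied 'FVJNYFV' from pos 0. Output: "FVJNYFVJNYFV"
Token 7: literal('H'). Output: "FVJNYFVJNYFVH"
Token 8: backref(off=2, len=2). Copied 'VH' from pos 11. Output: "FVJNYFVJNYFVHVH"
Token 9: backref(off=5, len=1). Copied 'F' from pos 10. Output: "FVJNYFVJNYFVHVHF"
Token 10: backref(off=5, len=2). Copied 'VH' from pos 11. Output: "FVJNYFVJNYFVHVHFVH"

Answer: FVJNYFVJNYFVHVHFVH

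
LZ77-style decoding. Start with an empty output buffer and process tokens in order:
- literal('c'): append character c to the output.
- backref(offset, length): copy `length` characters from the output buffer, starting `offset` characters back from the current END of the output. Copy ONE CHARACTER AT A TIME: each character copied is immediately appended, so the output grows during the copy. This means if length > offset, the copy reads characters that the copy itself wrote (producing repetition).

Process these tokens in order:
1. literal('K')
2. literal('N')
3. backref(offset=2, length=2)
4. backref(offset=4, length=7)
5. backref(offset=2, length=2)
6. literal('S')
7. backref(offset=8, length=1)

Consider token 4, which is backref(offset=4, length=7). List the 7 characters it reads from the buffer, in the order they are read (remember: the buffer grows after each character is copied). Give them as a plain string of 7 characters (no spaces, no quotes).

Answer: KNKNKNK

Derivation:
Token 1: literal('K'). Output: "K"
Token 2: literal('N'). Output: "KN"
Token 3: backref(off=2, len=2). Copied 'KN' from pos 0. Output: "KNKN"
Token 4: backref(off=4, len=7). Buffer before: "KNKN" (len 4)
  byte 1: read out[0]='K', append. Buffer now: "KNKNK"
  byte 2: read out[1]='N', append. Buffer now: "KNKNKN"
  byte 3: read out[2]='K', append. Buffer now: "KNKNKNK"
  byte 4: read out[3]='N', append. Buffer now: "KNKNKNKN"
  byte 5: read out[4]='K', append. Buffer now: "KNKNKNKNK"
  byte 6: read out[5]='N', append. Buffer now: "KNKNKNKNKN"
  byte 7: read out[6]='K', append. Buffer now: "KNKNKNKNKNK"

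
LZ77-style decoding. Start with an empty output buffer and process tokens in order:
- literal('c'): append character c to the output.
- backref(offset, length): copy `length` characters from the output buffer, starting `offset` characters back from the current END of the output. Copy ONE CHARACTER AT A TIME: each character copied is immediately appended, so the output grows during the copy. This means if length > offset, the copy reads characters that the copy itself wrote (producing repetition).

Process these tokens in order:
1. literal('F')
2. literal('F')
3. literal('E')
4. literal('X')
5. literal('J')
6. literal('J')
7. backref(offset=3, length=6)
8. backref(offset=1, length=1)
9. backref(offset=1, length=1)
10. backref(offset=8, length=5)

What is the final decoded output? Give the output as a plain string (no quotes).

Answer: FFEXJJXJJXJJJJXJJXJ

Derivation:
Token 1: literal('F'). Output: "F"
Token 2: literal('F'). Output: "FF"
Token 3: literal('E'). Output: "FFE"
Token 4: literal('X'). Output: "FFEX"
Token 5: literal('J'). Output: "FFEXJ"
Token 6: literal('J'). Output: "FFEXJJ"
Token 7: backref(off=3, len=6) (overlapping!). Copied 'XJJXJJ' from pos 3. Output: "FFEXJJXJJXJJ"
Token 8: backref(off=1, len=1). Copied 'J' from pos 11. Output: "FFEXJJXJJXJJJ"
Token 9: backref(off=1, len=1). Copied 'J' from pos 12. Output: "FFEXJJXJJXJJJJ"
Token 10: backref(off=8, len=5). Copied 'XJJXJ' from pos 6. Output: "FFEXJJXJJXJJJJXJJXJ"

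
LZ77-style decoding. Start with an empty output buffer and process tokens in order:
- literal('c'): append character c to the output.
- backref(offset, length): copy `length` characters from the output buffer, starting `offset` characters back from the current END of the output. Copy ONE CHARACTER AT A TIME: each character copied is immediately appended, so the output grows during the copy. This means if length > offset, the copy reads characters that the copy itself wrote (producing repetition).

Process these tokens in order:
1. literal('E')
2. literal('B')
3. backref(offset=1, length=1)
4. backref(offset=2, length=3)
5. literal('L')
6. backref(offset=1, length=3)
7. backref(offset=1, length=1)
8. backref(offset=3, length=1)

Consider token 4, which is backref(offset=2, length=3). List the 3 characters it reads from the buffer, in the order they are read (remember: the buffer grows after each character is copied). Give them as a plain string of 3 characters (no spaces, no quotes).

Answer: BBB

Derivation:
Token 1: literal('E'). Output: "E"
Token 2: literal('B'). Output: "EB"
Token 3: backref(off=1, len=1). Copied 'B' from pos 1. Output: "EBB"
Token 4: backref(off=2, len=3). Buffer before: "EBB" (len 3)
  byte 1: read out[1]='B', append. Buffer now: "EBBB"
  byte 2: read out[2]='B', append. Buffer now: "EBBBB"
  byte 3: read out[3]='B', append. Buffer now: "EBBBBB"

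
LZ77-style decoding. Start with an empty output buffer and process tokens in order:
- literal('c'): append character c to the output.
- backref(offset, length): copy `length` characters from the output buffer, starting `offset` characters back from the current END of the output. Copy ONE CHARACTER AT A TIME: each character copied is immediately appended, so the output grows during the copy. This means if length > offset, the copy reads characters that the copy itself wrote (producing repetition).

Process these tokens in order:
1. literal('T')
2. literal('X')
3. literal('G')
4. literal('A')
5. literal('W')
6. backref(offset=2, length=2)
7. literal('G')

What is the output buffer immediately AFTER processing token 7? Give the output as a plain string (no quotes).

Answer: TXGAWAWG

Derivation:
Token 1: literal('T'). Output: "T"
Token 2: literal('X'). Output: "TX"
Token 3: literal('G'). Output: "TXG"
Token 4: literal('A'). Output: "TXGA"
Token 5: literal('W'). Output: "TXGAW"
Token 6: backref(off=2, len=2). Copied 'AW' from pos 3. Output: "TXGAWAW"
Token 7: literal('G'). Output: "TXGAWAWG"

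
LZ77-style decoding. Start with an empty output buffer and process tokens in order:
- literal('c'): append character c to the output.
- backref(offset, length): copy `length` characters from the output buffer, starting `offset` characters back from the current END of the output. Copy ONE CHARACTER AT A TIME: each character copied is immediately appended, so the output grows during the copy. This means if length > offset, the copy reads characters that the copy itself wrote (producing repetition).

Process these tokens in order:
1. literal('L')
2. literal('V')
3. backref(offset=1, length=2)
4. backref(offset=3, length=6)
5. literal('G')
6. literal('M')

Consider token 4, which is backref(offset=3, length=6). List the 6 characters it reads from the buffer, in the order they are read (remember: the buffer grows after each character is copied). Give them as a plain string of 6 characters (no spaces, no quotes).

Token 1: literal('L'). Output: "L"
Token 2: literal('V'). Output: "LV"
Token 3: backref(off=1, len=2) (overlapping!). Copied 'VV' from pos 1. Output: "LVVV"
Token 4: backref(off=3, len=6). Buffer before: "LVVV" (len 4)
  byte 1: read out[1]='V', append. Buffer now: "LVVVV"
  byte 2: read out[2]='V', append. Buffer now: "LVVVVV"
  byte 3: read out[3]='V', append. Buffer now: "LVVVVVV"
  byte 4: read out[4]='V', append. Buffer now: "LVVVVVVV"
  byte 5: read out[5]='V', append. Buffer now: "LVVVVVVVV"
  byte 6: read out[6]='V', append. Buffer now: "LVVVVVVVVV"

Answer: VVVVVV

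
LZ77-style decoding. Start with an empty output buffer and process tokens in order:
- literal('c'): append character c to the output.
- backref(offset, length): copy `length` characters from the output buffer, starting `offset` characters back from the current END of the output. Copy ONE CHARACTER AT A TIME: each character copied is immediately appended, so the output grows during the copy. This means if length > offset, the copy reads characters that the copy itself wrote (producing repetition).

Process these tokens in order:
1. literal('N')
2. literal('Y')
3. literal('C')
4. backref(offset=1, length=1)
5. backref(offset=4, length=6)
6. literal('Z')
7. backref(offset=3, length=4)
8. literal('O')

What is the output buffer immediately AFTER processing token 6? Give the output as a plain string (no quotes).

Answer: NYCCNYCCNYZ

Derivation:
Token 1: literal('N'). Output: "N"
Token 2: literal('Y'). Output: "NY"
Token 3: literal('C'). Output: "NYC"
Token 4: backref(off=1, len=1). Copied 'C' from pos 2. Output: "NYCC"
Token 5: backref(off=4, len=6) (overlapping!). Copied 'NYCCNY' from pos 0. Output: "NYCCNYCCNY"
Token 6: literal('Z'). Output: "NYCCNYCCNYZ"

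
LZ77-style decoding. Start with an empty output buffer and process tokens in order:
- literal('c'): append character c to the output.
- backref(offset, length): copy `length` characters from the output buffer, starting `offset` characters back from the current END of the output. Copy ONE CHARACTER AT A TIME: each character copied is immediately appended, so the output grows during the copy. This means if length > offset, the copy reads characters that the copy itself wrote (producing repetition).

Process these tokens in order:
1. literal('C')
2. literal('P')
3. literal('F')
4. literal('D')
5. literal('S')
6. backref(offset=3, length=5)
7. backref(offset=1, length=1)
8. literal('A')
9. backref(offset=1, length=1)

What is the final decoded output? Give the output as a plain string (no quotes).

Token 1: literal('C'). Output: "C"
Token 2: literal('P'). Output: "CP"
Token 3: literal('F'). Output: "CPF"
Token 4: literal('D'). Output: "CPFD"
Token 5: literal('S'). Output: "CPFDS"
Token 6: backref(off=3, len=5) (overlapping!). Copied 'FDSFD' from pos 2. Output: "CPFDSFDSFD"
Token 7: backref(off=1, len=1). Copied 'D' from pos 9. Output: "CPFDSFDSFDD"
Token 8: literal('A'). Output: "CPFDSFDSFDDA"
Token 9: backref(off=1, len=1). Copied 'A' from pos 11. Output: "CPFDSFDSFDDAA"

Answer: CPFDSFDSFDDAA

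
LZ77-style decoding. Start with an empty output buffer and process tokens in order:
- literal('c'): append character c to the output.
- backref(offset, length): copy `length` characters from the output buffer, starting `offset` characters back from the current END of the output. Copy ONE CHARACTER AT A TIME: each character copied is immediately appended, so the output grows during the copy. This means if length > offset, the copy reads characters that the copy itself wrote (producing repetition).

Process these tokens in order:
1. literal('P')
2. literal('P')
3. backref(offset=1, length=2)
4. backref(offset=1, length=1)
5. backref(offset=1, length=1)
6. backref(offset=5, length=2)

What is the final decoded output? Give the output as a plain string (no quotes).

Token 1: literal('P'). Output: "P"
Token 2: literal('P'). Output: "PP"
Token 3: backref(off=1, len=2) (overlapping!). Copied 'PP' from pos 1. Output: "PPPP"
Token 4: backref(off=1, len=1). Copied 'P' from pos 3. Output: "PPPPP"
Token 5: backref(off=1, len=1). Copied 'P' from pos 4. Output: "PPPPPP"
Token 6: backref(off=5, len=2). Copied 'PP' from pos 1. Output: "PPPPPPPP"

Answer: PPPPPPPP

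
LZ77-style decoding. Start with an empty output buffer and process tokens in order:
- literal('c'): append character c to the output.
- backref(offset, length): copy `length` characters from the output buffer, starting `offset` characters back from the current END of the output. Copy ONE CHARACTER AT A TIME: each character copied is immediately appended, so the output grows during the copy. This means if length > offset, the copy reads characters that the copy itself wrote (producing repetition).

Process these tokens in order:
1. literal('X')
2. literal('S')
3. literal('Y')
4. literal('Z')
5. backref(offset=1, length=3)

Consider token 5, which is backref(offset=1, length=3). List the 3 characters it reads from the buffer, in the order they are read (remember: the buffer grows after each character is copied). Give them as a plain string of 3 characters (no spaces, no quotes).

Token 1: literal('X'). Output: "X"
Token 2: literal('S'). Output: "XS"
Token 3: literal('Y'). Output: "XSY"
Token 4: literal('Z'). Output: "XSYZ"
Token 5: backref(off=1, len=3). Buffer before: "XSYZ" (len 4)
  byte 1: read out[3]='Z', append. Buffer now: "XSYZZ"
  byte 2: read out[4]='Z', append. Buffer now: "XSYZZZ"
  byte 3: read out[5]='Z', append. Buffer now: "XSYZZZZ"

Answer: ZZZ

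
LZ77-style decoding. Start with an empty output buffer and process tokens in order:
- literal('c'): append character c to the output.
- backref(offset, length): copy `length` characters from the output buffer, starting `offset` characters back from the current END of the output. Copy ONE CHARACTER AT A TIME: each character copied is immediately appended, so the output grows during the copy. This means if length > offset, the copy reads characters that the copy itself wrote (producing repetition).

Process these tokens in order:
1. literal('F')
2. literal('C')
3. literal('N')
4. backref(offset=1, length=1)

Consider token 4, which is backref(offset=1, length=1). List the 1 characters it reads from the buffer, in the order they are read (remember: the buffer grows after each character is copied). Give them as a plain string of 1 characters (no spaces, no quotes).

Token 1: literal('F'). Output: "F"
Token 2: literal('C'). Output: "FC"
Token 3: literal('N'). Output: "FCN"
Token 4: backref(off=1, len=1). Buffer before: "FCN" (len 3)
  byte 1: read out[2]='N', append. Buffer now: "FCNN"

Answer: N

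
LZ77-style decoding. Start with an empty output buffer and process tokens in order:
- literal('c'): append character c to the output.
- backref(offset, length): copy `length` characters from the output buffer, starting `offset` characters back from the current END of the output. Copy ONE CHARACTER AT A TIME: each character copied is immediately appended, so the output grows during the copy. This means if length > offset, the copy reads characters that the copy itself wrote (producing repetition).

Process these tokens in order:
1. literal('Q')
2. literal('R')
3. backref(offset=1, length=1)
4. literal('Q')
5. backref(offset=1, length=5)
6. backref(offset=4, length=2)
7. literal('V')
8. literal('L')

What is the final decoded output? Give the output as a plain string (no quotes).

Token 1: literal('Q'). Output: "Q"
Token 2: literal('R'). Output: "QR"
Token 3: backref(off=1, len=1). Copied 'R' from pos 1. Output: "QRR"
Token 4: literal('Q'). Output: "QRRQ"
Token 5: backref(off=1, len=5) (overlapping!). Copied 'QQQQQ' from pos 3. Output: "QRRQQQQQQ"
Token 6: backref(off=4, len=2). Copied 'QQ' from pos 5. Output: "QRRQQQQQQQQ"
Token 7: literal('V'). Output: "QRRQQQQQQQQV"
Token 8: literal('L'). Output: "QRRQQQQQQQQVL"

Answer: QRRQQQQQQQQVL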